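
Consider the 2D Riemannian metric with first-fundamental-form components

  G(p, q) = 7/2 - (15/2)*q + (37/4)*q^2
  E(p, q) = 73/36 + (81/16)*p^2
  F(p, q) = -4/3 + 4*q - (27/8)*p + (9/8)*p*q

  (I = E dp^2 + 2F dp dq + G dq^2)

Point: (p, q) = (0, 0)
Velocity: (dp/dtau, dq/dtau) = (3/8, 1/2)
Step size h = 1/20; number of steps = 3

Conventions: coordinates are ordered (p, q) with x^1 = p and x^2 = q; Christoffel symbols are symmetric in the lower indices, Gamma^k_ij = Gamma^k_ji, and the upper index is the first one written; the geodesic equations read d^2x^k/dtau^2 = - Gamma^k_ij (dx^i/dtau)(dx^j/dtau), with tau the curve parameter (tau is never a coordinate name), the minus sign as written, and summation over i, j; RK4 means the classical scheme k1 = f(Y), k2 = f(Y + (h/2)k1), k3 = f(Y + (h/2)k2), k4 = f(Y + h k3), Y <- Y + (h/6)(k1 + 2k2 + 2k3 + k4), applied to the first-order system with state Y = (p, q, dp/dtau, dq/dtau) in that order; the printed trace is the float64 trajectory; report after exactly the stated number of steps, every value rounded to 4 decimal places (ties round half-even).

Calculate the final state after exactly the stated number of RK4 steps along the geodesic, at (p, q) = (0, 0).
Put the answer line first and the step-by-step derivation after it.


Answer: p = 0.0522, q = 0.0780, dp/dtau = 0.3176, dq/dtau = 0.5388

f(Y) = (dp/dtau, dq/dtau, -Gamma^p_ij Y'^i Y'^j, -Gamma^q_ij Y'^i Y'^j) with the Gammas evaluated at the stage position; h = 0.050000; intermediate values shown to 6 dp
step 0: p = 0.0000, q = 0.0000, dp/dtau = 0.3750, dq/dtau = 0.5000
step 1:
  k1: at (p, q) = (0.000000, 0.000000), (dp/dtau, dq/dtau) = (0.375000, 0.500000); Gamma_ppp = -0.845953, Gamma_ppq = 0.000000, Gamma_pqq = 1.691906, Gamma_qpp = -1.286554, Gamma_qpq = 0.000000, Gamma_qqq = -0.426893; k1 = (0.375000, 0.500000, -0.304014, 0.287645)
  k2: at (p, q) = (0.009375, 0.012500), (dp/dtau, dq/dtau) = (0.367400, 0.507191); Gamma_ppp = -0.821449, Gamma_ppq = 0.000000, Gamma_pqq = 1.714936, Gamma_qpp = -1.303231, Gamma_qpq = 0.000000, Gamma_qqq = -0.404821; k2 = (0.367400, 0.507191, -0.330274, 0.280051)
  k3: at (p, q) = (0.009185, 0.012680), (dp/dtau, dq/dtau) = (0.366743, 0.507001); Gamma_ppp = -0.821024, Gamma_ppq = 0.000000, Gamma_pqq = 1.714874, Gamma_qpp = -1.303179, Gamma_qpq = 0.000000, Gamma_qqq = -0.405196; k3 = (0.366743, 0.507001, -0.330381, 0.279434)
  k4: at (p, q) = (0.018337, 0.025350), (dp/dtau, dq/dtau) = (0.358481, 0.513972); Gamma_ppp = -0.795010, Gamma_ppq = 0.000000, Gamma_pqq = 1.737290, Gamma_qpp = -1.319332, Gamma_qpq = 0.000000, Gamma_qqq = -0.382614; k4 = (0.358481, 0.513972, -0.356769, 0.270619)
  Y <- Y + (h/6)(k1 + 2k2 + 2k3 + k4): p = 0.0183, q = 0.0254, dp/dtau = 0.3585, dq/dtau = 0.5140
step 2:
  k1: at (p, q) = (0.018348, 0.025353), (dp/dtau, dq/dtau) = (0.358483, 0.513977); Gamma_ppp = -0.795006, Gamma_ppq = 0.000000, Gamma_pqq = 1.737306, Gamma_qpp = -1.319344, Gamma_qpq = 0.000000, Gamma_qqq = -0.382589; k1 = (0.358483, 0.513977, -0.356782, 0.270618)
  k2: at (p, q) = (0.027310, 0.038202), (dp/dtau, dq/dtau) = (0.349563, 0.520742); Gamma_ppp = -0.767477, Gamma_ppq = 0.000000, Gamma_pqq = 1.759092, Gamma_qpp = -1.334958, Gamma_qpq = 0.000000, Gamma_qqq = -0.359440; k2 = (0.349563, 0.520742, -0.383236, 0.260594)
  k3: at (p, q) = (0.027087, 0.038372), (dp/dtau, dq/dtau) = (0.348902, 0.520492); Gamma_ppp = -0.767067, Gamma_ppq = 0.000000, Gamma_pqq = 1.758984, Gamma_qpp = -1.334874, Gamma_qpq = 0.000000, Gamma_qqq = -0.359902; k3 = (0.348902, 0.520492, -0.383153, 0.259999)
  k4: at (p, q) = (0.035793, 0.051378), (dp/dtau, dq/dtau) = (0.339325, 0.526977); Gamma_ppp = -0.738078, Gamma_ppq = 0.000000, Gamma_pqq = 1.779985, Gamma_qpp = -1.349838, Gamma_qpq = 0.000000, Gamma_qqq = -0.336374; k4 = (0.339325, 0.526977, -0.409327, 0.248835)
  Y <- Y + (h/6)(k1 + 2k2 + 2k3 + k4): p = 0.0358, q = 0.0514, dp/dtau = 0.3393, dq/dtau = 0.5270
step 3:
  k1: at (p, q) = (0.035804, 0.051381), (dp/dtau, dq/dtau) = (0.339325, 0.526982); Gamma_ppp = -0.738070, Gamma_ppq = 0.000000, Gamma_pqq = 1.780000, Gamma_qpp = -1.349849, Gamma_qpq = 0.000000, Gamma_qqq = -0.336347; k1 = (0.339325, 0.526982, -0.409342, 0.248831)
  k2: at (p, q) = (0.044287, 0.064556), (dp/dtau, dq/dtau) = (0.329092, 0.533203); Gamma_ppp = -0.707618, Gamma_ppq = 0.000000, Gamma_pqq = 1.800200, Gamma_qpp = -1.364150, Gamma_qpq = 0.000000, Gamma_qqq = -0.312391; k2 = (0.329092, 0.533203, -0.435171, 0.236554)
  k3: at (p, q) = (0.044031, 0.064712), (dp/dtau, dq/dtau) = (0.328446, 0.532896); Gamma_ppp = -0.707238, Gamma_ppq = 0.000000, Gamma_pqq = 1.800052, Gamma_qpp = -1.364038, Gamma_qpq = 0.000000, Gamma_qqq = -0.312948; k3 = (0.328446, 0.532896, -0.434881, 0.236018)
  k4: at (p, q) = (0.052226, 0.078026), (dp/dtau, dq/dtau) = (0.317581, 0.538783); Gamma_ppp = -0.675416, Gamma_ppq = 0.000000, Gamma_pqq = 1.819306, Gamma_qpp = -1.377573, Gamma_qpq = 0.000000, Gamma_qqq = -0.288778; k4 = (0.317581, 0.538783, -0.460000, 0.222767)
  Y <- Y + (h/6)(k1 + 2k2 + 2k3 + k4): p = 0.0522, q = 0.0780, dp/dtau = 0.3176, dq/dtau = 0.5388


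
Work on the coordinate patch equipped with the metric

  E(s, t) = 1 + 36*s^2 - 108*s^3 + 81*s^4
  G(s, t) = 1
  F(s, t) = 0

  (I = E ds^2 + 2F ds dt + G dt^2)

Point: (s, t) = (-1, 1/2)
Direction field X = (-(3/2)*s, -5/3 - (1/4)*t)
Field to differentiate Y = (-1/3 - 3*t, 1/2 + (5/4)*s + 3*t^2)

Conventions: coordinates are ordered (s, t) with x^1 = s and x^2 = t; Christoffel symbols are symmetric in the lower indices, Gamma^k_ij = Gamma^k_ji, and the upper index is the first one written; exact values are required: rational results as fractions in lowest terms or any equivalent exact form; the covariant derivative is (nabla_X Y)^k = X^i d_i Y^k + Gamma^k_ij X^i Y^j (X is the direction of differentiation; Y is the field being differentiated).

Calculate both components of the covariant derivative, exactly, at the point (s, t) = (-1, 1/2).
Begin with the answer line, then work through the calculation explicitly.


Answer: (nabla_X Y)^s = 8819/904, (nabla_X Y)^t = -7/2

E = 226, F = 0, G = 1 at the point
E_s = -720, E_t = 0, F_s = 0, F_t = 0, G_s = 0, G_t = 0
EG - F^2 = 226;  g^inv = (1/226) * [[1, 0], [0, 226]]
first-kind symbols [ij,l] = (1/2)(d_i g_jl + d_j g_il - d_l g_ij): [ss,s] = E_s/2 = -360, [ss,t] = F_s - E_t/2 = 0, [st,s] = E_t/2 = 0, [st,t] = G_s/2 = 0, [tt,s] = F_t - G_s/2 = 0, [tt,t] = G_t/2 = 0
Gamma^s_ij = (G*[ij,s] - F*[ij,t])/(EG - F^2), Gamma^t_ij = (E*[ij,t] - F*[ij,s])/(EG - F^2)
Gamma_sss = -180/113, Gamma_sst = 0, Gamma_stt = 0, Gamma_tss = 0, Gamma_tst = 0, Gamma_ttt = 0
X = (3/2, -43/24), Y = (-11/6, 0) at the point


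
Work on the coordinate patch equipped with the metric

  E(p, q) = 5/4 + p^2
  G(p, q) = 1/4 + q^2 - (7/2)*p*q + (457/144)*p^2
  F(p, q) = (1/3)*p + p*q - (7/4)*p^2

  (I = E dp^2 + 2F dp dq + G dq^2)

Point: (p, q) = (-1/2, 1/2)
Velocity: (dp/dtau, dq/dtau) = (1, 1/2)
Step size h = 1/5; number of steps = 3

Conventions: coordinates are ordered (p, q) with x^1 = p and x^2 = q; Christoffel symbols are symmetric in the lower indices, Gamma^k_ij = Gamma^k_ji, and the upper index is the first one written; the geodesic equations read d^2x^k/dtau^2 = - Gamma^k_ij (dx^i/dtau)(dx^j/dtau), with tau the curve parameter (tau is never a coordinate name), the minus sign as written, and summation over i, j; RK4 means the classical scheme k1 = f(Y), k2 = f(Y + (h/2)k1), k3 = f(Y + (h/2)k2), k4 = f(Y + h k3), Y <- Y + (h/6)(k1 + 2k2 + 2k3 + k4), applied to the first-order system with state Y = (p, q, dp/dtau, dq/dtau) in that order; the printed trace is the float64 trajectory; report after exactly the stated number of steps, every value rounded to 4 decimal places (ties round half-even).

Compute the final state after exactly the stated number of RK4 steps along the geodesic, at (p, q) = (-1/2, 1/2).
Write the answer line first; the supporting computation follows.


Answer: p = 0.0761, q = 0.7508, dp/dtau = 0.9214, dq/dtau = 0.3460

f(Y) = (dp/dtau, dq/dtau, -Gamma^p_ij Y'^i Y'^j, -Gamma^q_ij Y'^i Y'^j) with the Gammas evaluated at the stage position; h = 0.200000; intermediate values shown to 6 dp
step 0: p = -0.5000, q = 0.5000, dp/dtau = 1.0000, dq/dtau = 0.5000
step 1:
  k1: at (p, q) = (-0.500000, 0.500000), (dp/dtau, dq/dtau) = (1.000000, 0.500000); Gamma_ppp = 0.444865, Gamma_ppq = -0.833448, Gamma_pqq = 2.151588, Gamma_qpp = 1.366592, Gamma_qpq = -1.463616, Gamma_qqq = 1.481650; k1 = (1.000000, 0.500000, -0.149314, -0.273389)
  k2: at (p, q) = (-0.400000, 0.550000), (dp/dtau, dq/dtau) = (0.985069, 0.472661); Gamma_ppp = 0.327586, Gamma_ppq = -0.648549, Gamma_pqq = 1.901574, Gamma_qpp = 1.360889, Gamma_qpq = -1.443875, Gamma_qqq = 1.340961; k2 = (0.985069, 0.472661, -0.138771, -0.275587)
  k3: at (p, q) = (-0.401493, 0.547266), (dp/dtau, dq/dtau) = (0.986123, 0.472441); Gamma_ppp = 0.329665, Gamma_ppq = -0.651202, Gamma_pqq = 1.902294, Gamma_qpp = 1.363513, Gamma_qpq = -1.445725, Gamma_qqq = 1.343675; k3 = (0.986123, 0.472441, -0.138402, -0.278758)
  k4: at (p, q) = (-0.302775, 0.594488), (dp/dtau, dq/dtau) = (0.972320, 0.444248); Gamma_ppp = 0.224638, Gamma_ppq = -0.477335, Gamma_pqq = 1.667378, Gamma_qpp = 1.368909, Gamma_qpq = -1.451067, Gamma_qqq = 1.220360; k4 = (0.972320, 0.444248, -0.129071, -0.281438)
  Y <- Y + (h/6)(k1 + 2k2 + 2k3 + k4): p = -0.3028, q = 0.5945, dp/dtau = 0.9722, dq/dtau = 0.4445
step 2:
  k1: at (p, q) = (-0.302843, 0.594482), (dp/dtau, dq/dtau) = (0.972242, 0.444549); Gamma_ppp = 0.224703, Gamma_ppq = -0.477453, Gamma_pqq = 1.667572, Gamma_qpp = 1.368868, Gamma_qpq = -1.451032, Gamma_qqq = 1.220429; k1 = (0.972242, 0.444549, -0.129235, -0.280815)
  k2: at (p, q) = (-0.205619, 0.638937), (dp/dtau, dq/dtau) = (0.959319, 0.416468); Gamma_ppp = 0.133453, Gamma_ppq = -0.314280, Gamma_pqq = 1.447246, Gamma_qpp = 1.380319, Gamma_qpq = -1.482766, Gamma_qqq = 1.114147; k2 = (0.959319, 0.416468, -0.122708, -0.278736)
  k3: at (p, q) = (-0.206911, 0.636129), (dp/dtau, dq/dtau) = (0.959972, 0.416676); Gamma_ppp = 0.134748, Gamma_ppq = -0.316299, Gamma_pqq = 1.446890, Gamma_qpp = 1.383286, Gamma_qpq = -1.484188, Gamma_qqq = 1.116412; k3 = (0.959972, 0.416676, -0.122346, -0.281249)
  k4: at (p, q) = (-0.110849, 0.677817), (dp/dtau, dq/dtau) = (0.947773, 0.388300); Gamma_ppp = 0.059414, Gamma_ppq = -0.163210, Gamma_pqq = 1.239127, Gamma_qpp = 1.391192, Gamma_qpq = -1.542185, Gamma_qqq = 1.025638; k4 = (0.947773, 0.388300, -0.120073, -0.269204)
  Y <- Y + (h/6)(k1 + 2k2 + 2k3 + k4): p = -0.1109, q = 0.6778, dp/dtau = 0.9476, dq/dtau = 0.3889
step 3:
  k1: at (p, q) = (-0.110890, 0.677786), (dp/dtau, dq/dtau) = (0.947595, 0.388883); Gamma_ppp = 0.059443, Gamma_ppq = -0.163273, Gamma_pqq = 1.239195, Gamma_qpp = 1.391210, Gamma_qpq = -1.542167, Gamma_qqq = 1.025680; k1 = (0.947595, 0.388883, -0.120446, -0.267744)
  k2: at (p, q) = (-0.016131, 0.716675), (dp/dtau, dq/dtau) = (0.935550, 0.362109); Gamma_ppp = 0.006223, Gamma_ppq = -0.022567, Gamma_pqq = 1.044367, Gamma_qpp = 1.374779, Gamma_qpq = -1.622251, Gamma_qqq = 0.948016; k2 = (0.935550, 0.362109, -0.127097, -0.228446)
  k3: at (p, q) = (-0.017335, 0.713997), (dp/dtau, dq/dtau) = (0.934885, 0.366039); Gamma_ppp = 0.006727, Gamma_ppq = -0.024249, Gamma_pqq = 1.043686, Gamma_qpp = 1.378157, Gamma_qpq = -1.622955, Gamma_qqq = 0.949961; k3 = (0.934885, 0.366039, -0.129121, -0.221040)
  k4: at (p, q) = (0.076087, 0.750994), (dp/dtau, dq/dtau) = (0.921771, 0.344675); Gamma_ppp = -0.014054, Gamma_ppq = 0.098415, Gamma_pqq = 0.864241, Gamma_qpp = 1.295187, Gamma_qpq = -1.707685, Gamma_qqq = 0.878115; k4 = (0.921771, 0.344675, -0.153267, -0.119690)
  Y <- Y + (h/6)(k1 + 2k2 + 2k3 + k4): p = 0.0761, q = 0.7508, dp/dtau = 0.9214, dq/dtau = 0.3460


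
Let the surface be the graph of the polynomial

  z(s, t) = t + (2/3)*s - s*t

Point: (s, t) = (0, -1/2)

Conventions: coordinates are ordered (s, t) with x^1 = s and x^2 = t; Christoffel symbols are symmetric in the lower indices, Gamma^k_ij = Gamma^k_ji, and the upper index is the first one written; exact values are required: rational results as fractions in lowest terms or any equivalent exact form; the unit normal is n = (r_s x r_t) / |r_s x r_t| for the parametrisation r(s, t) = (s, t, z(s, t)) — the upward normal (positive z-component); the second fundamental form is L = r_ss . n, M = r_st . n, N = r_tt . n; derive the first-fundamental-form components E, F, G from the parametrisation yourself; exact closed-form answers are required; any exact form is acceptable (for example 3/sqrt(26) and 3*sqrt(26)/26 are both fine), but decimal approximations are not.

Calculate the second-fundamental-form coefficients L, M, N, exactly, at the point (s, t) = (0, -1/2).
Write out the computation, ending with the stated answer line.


z_s = 7/6, z_t = 1, z_ss = 0, z_st = -1, z_tt = 0
E = 85/36, F = 7/6, G = 2; answer radicand W^2 = 121/36
unnormalised second-form numerators: l = 0, m = -1, n = 0; L = l/sqrt(121/36), and similarly M = m/sqrt(W^2), N = n/sqrt(W^2)

Answer: L = 0, M = -6/11, N = 0


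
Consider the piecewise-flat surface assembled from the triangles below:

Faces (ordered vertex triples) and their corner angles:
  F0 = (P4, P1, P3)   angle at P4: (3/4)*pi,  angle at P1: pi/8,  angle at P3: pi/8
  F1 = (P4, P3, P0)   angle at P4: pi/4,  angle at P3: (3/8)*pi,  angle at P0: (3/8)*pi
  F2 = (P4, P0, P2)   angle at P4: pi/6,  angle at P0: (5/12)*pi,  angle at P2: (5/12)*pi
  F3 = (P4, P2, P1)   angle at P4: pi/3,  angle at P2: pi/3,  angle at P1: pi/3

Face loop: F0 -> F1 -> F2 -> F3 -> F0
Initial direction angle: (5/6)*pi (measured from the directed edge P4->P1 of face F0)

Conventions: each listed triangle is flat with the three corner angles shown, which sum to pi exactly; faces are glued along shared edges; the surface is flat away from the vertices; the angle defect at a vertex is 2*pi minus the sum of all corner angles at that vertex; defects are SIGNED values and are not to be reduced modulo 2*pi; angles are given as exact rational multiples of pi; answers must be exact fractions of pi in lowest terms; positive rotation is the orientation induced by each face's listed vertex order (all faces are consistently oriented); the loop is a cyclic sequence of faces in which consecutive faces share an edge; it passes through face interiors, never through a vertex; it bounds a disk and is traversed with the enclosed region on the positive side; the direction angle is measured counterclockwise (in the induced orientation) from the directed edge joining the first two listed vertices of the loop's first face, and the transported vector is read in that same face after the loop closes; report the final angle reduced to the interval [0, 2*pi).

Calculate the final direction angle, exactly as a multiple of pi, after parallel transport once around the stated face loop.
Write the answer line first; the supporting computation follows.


Answer: final direction angle = (4/3)*pi

enclosed vertex P4: corner angles sum to (3/2)*pi, defect = 2*pi - (3/2)*pi = pi/2
by Gauss-Bonnet the loop rotates the vector by the enclosed defect sum (positive orientation, mod 2*pi)
final angle = (5/6)*pi + pi/2 = (4/3)*pi (mod 2*pi)


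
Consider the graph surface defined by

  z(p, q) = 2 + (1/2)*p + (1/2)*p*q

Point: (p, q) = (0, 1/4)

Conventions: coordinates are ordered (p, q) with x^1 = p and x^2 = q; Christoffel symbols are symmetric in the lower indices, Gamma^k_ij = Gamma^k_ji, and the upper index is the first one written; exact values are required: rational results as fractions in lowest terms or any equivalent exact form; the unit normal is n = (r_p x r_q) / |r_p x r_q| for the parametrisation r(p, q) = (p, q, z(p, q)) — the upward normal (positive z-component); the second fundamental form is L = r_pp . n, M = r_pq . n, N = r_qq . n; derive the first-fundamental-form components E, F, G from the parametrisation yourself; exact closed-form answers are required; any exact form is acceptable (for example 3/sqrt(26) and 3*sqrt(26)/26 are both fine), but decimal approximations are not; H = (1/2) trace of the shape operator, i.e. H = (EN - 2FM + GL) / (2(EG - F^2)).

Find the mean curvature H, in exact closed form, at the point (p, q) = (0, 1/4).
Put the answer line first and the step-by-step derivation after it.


Answer: H = 0

z_p = 5/8, z_q = 0, z_pp = 0, z_pq = 1/2, z_qq = 0
E = 89/64, F = 0, G = 1; answer radicand W^2 = 89/64
unnormalised second-form numerators: l = 0, m = 1/2, n = 0; L = l/sqrt(89/64), and similarly M = m/sqrt(W^2), N = n/sqrt(W^2)
H = (E*n - 2*F*m + G*l) / (2*(EG - F^2)*sqrt(W^2)); E*n - 2*F*m + G*l = 0, EG - F^2 = 89/64, so H = (0)/sqrt(89/64)


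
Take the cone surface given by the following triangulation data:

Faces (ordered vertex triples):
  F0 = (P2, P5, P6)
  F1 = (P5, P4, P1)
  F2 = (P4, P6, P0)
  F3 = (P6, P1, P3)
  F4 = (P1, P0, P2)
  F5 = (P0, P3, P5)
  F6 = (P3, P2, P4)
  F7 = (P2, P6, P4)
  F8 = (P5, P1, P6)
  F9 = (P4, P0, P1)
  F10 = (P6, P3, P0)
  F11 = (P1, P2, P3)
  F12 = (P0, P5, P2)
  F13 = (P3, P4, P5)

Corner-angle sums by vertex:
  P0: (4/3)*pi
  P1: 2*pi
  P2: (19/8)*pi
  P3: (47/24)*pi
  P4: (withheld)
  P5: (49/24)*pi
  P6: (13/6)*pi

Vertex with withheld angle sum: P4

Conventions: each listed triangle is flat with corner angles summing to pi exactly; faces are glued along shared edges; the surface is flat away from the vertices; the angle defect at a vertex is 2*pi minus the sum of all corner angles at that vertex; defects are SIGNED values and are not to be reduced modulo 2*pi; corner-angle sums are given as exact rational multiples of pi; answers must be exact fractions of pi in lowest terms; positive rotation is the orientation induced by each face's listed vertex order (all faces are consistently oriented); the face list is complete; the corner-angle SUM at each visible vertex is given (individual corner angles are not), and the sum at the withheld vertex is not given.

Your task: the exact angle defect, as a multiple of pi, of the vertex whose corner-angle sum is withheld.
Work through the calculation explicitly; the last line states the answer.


V = 7, E = 21, F = 14; chi = V - E + F = 0
Gauss-Bonnet: total defect = 2*pi*chi = 0; visible defects sum to pi/8

Answer: defect(P4) = -pi/8


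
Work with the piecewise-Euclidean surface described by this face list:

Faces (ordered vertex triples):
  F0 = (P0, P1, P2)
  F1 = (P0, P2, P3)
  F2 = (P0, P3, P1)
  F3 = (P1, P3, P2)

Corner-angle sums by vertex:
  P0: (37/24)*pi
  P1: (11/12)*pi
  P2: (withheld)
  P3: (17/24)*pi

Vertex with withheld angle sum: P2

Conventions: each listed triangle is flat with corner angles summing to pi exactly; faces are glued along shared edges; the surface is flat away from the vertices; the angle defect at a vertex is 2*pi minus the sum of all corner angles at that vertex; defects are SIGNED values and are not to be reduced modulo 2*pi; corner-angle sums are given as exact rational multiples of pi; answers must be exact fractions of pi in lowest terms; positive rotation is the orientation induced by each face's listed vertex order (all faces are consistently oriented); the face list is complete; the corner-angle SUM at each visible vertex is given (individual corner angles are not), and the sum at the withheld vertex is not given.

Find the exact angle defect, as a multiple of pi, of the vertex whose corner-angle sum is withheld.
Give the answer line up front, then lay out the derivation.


Answer: defect(P2) = (7/6)*pi

V = 4, E = 6, F = 4; chi = V - E + F = 2
Gauss-Bonnet: total defect = 2*pi*chi = 4*pi; visible defects sum to (17/6)*pi


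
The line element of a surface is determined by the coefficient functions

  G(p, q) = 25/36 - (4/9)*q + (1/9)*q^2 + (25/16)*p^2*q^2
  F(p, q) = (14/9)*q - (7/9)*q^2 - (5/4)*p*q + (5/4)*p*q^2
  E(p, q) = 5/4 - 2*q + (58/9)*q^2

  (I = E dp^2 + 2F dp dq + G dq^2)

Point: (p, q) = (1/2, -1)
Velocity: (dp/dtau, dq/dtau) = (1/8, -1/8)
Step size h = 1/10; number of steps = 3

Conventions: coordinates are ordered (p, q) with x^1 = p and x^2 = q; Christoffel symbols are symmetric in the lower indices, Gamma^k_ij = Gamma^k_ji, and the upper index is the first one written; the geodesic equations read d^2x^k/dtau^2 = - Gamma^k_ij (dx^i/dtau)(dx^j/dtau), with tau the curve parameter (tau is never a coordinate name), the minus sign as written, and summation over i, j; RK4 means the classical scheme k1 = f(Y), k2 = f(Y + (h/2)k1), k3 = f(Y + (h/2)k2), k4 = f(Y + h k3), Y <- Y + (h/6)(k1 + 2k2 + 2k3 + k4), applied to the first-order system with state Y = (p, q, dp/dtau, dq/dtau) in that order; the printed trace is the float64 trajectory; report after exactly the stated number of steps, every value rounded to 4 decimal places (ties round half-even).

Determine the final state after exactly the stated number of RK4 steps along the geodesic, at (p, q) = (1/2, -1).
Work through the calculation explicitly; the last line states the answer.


f(Y) = (dp/dtau, dq/dtau, -Gamma^p_ij Y'^i Y'^j, -Gamma^q_ij Y'^i Y'^j) with the Gammas evaluated at the stage position; h = 0.100000; intermediate values shown to 6 dp
step 0: p = 0.5000, q = -1.0000, dp/dtau = 0.1250, dq/dtau = -0.1250
step 1:
  k1: at (p, q) = (0.500000, -1.000000), (dp/dtau, dq/dtau) = (0.125000, -0.125000); Gamma_ppp = 0.731308, Gamma_ppq = -0.771633, Gamma_pqq = -0.002582, Gamma_qpp = 6.544271, Gamma_qpq = -0.033332, Gamma_qqq = -0.442975; k1 = (0.125000, -0.125000, -0.035500, -0.096374)
  k2: at (p, q) = (0.506250, -1.006250), (dp/dtau, dq/dtau) = (0.123225, -0.129819); Gamma_ppp = 0.713270, Gamma_ppq = -0.766224, Gamma_pqq = -0.007034, Gamma_qpp = 6.492466, Gamma_qpq = -0.013847, Gamma_qqq = -0.448618; k2 = (0.123225, -0.129819, -0.035226, -0.091467)
  k3: at (p, q) = (0.506161, -1.006491), (dp/dtau, dq/dtau) = (0.123239, -0.129573); Gamma_ppp = 0.713459, Gamma_ppq = -0.766102, Gamma_pqq = -0.007031, Gamma_qpp = 6.493460, Gamma_qpq = -0.013859, Gamma_qqq = -0.448550; k3 = (0.123239, -0.129573, -0.035185, -0.091533)
  k4: at (p, q) = (0.512324, -1.012957), (dp/dtau, dq/dtau) = (0.121482, -0.134153); Gamma_ppp = 0.695787, Gamma_ppq = -0.760710, Gamma_pqq = -0.011399, Gamma_qpp = 6.442395, Gamma_qpq = 0.005343, Gamma_qqq = -0.453940; k4 = (0.121482, -0.134153, -0.034858, -0.086732)
  Y <- Y + (h/6)(k1 + 2k2 + 2k3 + k4): p = 0.5123, q = -1.0130, dp/dtau = 0.1215, dq/dtau = -0.1342
step 2:
  k1: at (p, q) = (0.512323, -1.012966), (dp/dtau, dq/dtau) = (0.121480, -0.134152); Gamma_ppp = 0.695786, Gamma_ppq = -0.760705, Gamma_pqq = -0.011400, Gamma_qpp = 6.442404, Gamma_qpq = 0.005349, Gamma_qqq = -0.453940; k1 = (0.121480, -0.134152, -0.034857, -0.086730)
  k2: at (p, q) = (0.518397, -1.019673), (dp/dtau, dq/dtau) = (0.119737, -0.138488); Gamma_ppp = 0.678474, Gamma_ppq = -0.755314, Gamma_pqq = -0.015690, Gamma_qpp = 6.392090, Gamma_qpq = 0.024287, Gamma_qqq = -0.459079; k2 = (0.119737, -0.138488, -0.034476, -0.082034)
  k3: at (p, q) = (0.518310, -1.019890), (dp/dtau, dq/dtau) = (0.119757, -0.138253); Gamma_ppp = 0.678655, Gamma_ppq = -0.755207, Gamma_pqq = -0.015682, Gamma_qpp = 6.393007, Gamma_qpq = 0.024266, Gamma_qqq = -0.459012; k3 = (0.119757, -0.138253, -0.034441, -0.082109)
  k4: at (p, q) = (0.524299, -1.026791), (dp/dtau, dq/dtau) = (0.118036, -0.142363); Gamma_ppp = 0.661691, Gamma_ppq = -0.749844, Gamma_pqq = -0.019886, Gamma_qpp = 6.343324, Gamma_qpq = 0.042919, Gamma_qqq = -0.463906; k4 = (0.118036, -0.142363, -0.034017, -0.077534)
  Y <- Y + (h/6)(k1 + 2k2 + 2k3 + k4): p = 0.5243, q = -1.0268, dp/dtau = 0.1180, dq/dtau = -0.1424
step 3:
  k1: at (p, q) = (0.524299, -1.026799), (dp/dtau, dq/dtau) = (0.118035, -0.142361); Gamma_ppp = 0.661691, Gamma_ppq = -0.749839, Gamma_pqq = -0.019887, Gamma_qpp = 6.343334, Gamma_qpq = 0.042924, Gamma_qqq = -0.463906; k1 = (0.118035, -0.142361, -0.034016, -0.077533)
  k2: at (p, q) = (0.530200, -1.033917), (dp/dtau, dq/dtau) = (0.116334, -0.146238); Gamma_ppp = 0.645072, Gamma_ppq = -0.744490, Gamma_pqq = -0.024009, Gamma_qpp = 6.294303, Gamma_qpq = 0.061307, Gamma_qqq = -0.468555; k2 = (0.116334, -0.146238, -0.033548, -0.073079)
  k3: at (p, q) = (0.530115, -1.034111), (dp/dtau, dq/dtau) = (0.116358, -0.146015); Gamma_ppp = 0.645244, Gamma_ppq = -0.744396, Gamma_pqq = -0.023998, Gamma_qpp = 6.295150, Gamma_qpq = 0.061278, Gamma_qqq = -0.468490; k3 = (0.116358, -0.146015, -0.033519, -0.073160)
  k4: at (p, q) = (0.535934, -1.041400), (dp/dtau, dq/dtau) = (0.114683, -0.149677); Gamma_ppp = 0.628957, Gamma_ppq = -0.739085, Gamma_pqq = -0.028033, Gamma_qpp = 6.246664, Gamma_qpq = 0.079373, Gamma_qqq = -0.472901; k4 = (0.114683, -0.149677, -0.033018, -0.068838)
  Y <- Y + (h/6)(k1 + 2k2 + 2k3 + k4): p = 0.5359, q = -1.0414, dp/dtau = 0.1147, dq/dtau = -0.1497

Answer: p = 0.5359, q = -1.0414, dp/dtau = 0.1147, dq/dtau = -0.1497


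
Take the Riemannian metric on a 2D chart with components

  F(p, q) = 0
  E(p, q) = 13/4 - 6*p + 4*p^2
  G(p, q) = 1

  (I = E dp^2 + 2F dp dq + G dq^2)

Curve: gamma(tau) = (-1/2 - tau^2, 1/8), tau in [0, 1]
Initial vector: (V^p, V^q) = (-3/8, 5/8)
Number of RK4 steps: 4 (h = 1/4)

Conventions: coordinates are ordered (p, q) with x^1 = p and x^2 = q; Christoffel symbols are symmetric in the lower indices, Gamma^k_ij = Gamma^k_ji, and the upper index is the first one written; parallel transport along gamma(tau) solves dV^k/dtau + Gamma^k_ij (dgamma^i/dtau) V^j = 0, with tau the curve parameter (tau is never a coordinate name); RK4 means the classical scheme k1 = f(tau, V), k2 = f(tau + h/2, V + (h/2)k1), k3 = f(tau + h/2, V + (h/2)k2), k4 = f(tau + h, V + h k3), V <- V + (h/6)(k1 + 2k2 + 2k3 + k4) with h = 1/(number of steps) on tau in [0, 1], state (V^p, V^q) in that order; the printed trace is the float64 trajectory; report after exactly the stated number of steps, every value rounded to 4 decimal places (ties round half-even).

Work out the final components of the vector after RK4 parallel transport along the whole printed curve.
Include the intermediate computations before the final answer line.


gamma'(tau) = (-2*tau, 0); f(tau, V)^k = -Gamma^k_ij(gamma(tau)) gamma'^i(tau) V^j; h = 1/4; intermediate values shown to 6 dp
curve data and Christoffel symbols at the stage parameters:
  tau = 0.000000: gamma = (-0.500000, 0.125000), gamma' = (0.000000, 0.000000); Gamma_ppp = -0.689655, Gamma_ppq = 0.000000, Gamma_pqq = 0.000000, Gamma_qpp = 0.000000, Gamma_qpq = 0.000000, Gamma_qqq = 0.000000
  tau = 0.125000: gamma = (-0.515625, 0.125000), gamma' = (-0.250000, 0.000000); Gamma_ppp = -0.683454, Gamma_ppq = 0.000000, Gamma_pqq = 0.000000, Gamma_qpp = 0.000000, Gamma_qpq = 0.000000, Gamma_qqq = 0.000000
  tau = 0.250000: gamma = (-0.562500, 0.125000), gamma' = (-0.500000, 0.000000); Gamma_ppp = -0.665347, Gamma_ppq = 0.000000, Gamma_pqq = 0.000000, Gamma_qpp = 0.000000, Gamma_qpq = 0.000000, Gamma_qqq = 0.000000
  tau = 0.375000: gamma = (-0.640625, 0.125000), gamma' = (-0.750000, 0.000000); Gamma_ppp = -0.636780, Gamma_ppq = 0.000000, Gamma_pqq = 0.000000, Gamma_qpp = 0.000000, Gamma_qpq = 0.000000, Gamma_qqq = 0.000000
  tau = 0.500000: gamma = (-0.750000, 0.125000), gamma' = (-1.000000, 0.000000); Gamma_ppp = -0.600000, Gamma_ppq = 0.000000, Gamma_pqq = 0.000000, Gamma_qpp = 0.000000, Gamma_qpq = 0.000000, Gamma_qqq = 0.000000
  tau = 0.625000: gamma = (-0.890625, 0.125000), gamma' = (-1.250000, 0.000000); Gamma_ppp = -0.557723, Gamma_ppq = 0.000000, Gamma_pqq = 0.000000, Gamma_qpp = 0.000000, Gamma_qpq = 0.000000, Gamma_qqq = 0.000000
  tau = 0.750000: gamma = (-1.062500, 0.125000), gamma' = (-1.500000, 0.000000); Gamma_ppp = -0.512707, Gamma_ppq = 0.000000, Gamma_pqq = 0.000000, Gamma_qpp = 0.000000, Gamma_qpq = 0.000000, Gamma_qqq = 0.000000
  tau = 0.875000: gamma = (-1.265625, 0.125000), gamma' = (-1.750000, 0.000000); Gamma_ppp = -0.467365, Gamma_ppq = 0.000000, Gamma_pqq = 0.000000, Gamma_qpp = 0.000000, Gamma_qpq = 0.000000, Gamma_qqq = 0.000000
  tau = 1.000000: gamma = (-1.500000, 0.125000), gamma' = (-2.000000, 0.000000); Gamma_ppp = -0.423529, Gamma_ppq = 0.000000, Gamma_pqq = 0.000000, Gamma_qpp = 0.000000, Gamma_qpq = 0.000000, Gamma_qqq = 0.000000
step 0: V^p = -0.3750, V^q = 0.6250
step 1: k1 = (0.000000, 0.000000), k2 = (0.064074, 0.000000), k3 = (0.062705, 0.000000), k4 = (0.119537, 0.000000); V <- V + (h/6)(k1 + 2k2 + 2k3 + k4): V^p = -0.3595, V^q = 0.6250
step 2: k1 = (0.119581, 0.000000), k2 = (0.164531, 0.000000), k3 = (0.161848, 0.000000), k4 = (0.191395, 0.000000); V <- V + (h/6)(k1 + 2k2 + 2k3 + k4): V^p = -0.3193, V^q = 0.6250
step 3: k1 = (0.191579, 0.000000), k2 = (0.205905, 0.000000), k3 = (0.204657, 0.000000), k4 = (0.206212, 0.000000); V <- V + (h/6)(k1 + 2k2 + 2k3 + k4): V^p = -0.2685, V^q = 0.6250
step 4: k1 = (0.206501, 0.000000), k2 = (0.198500, 0.000000), k3 = (0.199318, 0.000000), k4 = (0.185236, 0.000000); V <- V + (h/6)(k1 + 2k2 + 2k3 + k4): V^p = -0.2190, V^q = 0.6250

Answer: V^p = -0.2190, V^q = 0.6250


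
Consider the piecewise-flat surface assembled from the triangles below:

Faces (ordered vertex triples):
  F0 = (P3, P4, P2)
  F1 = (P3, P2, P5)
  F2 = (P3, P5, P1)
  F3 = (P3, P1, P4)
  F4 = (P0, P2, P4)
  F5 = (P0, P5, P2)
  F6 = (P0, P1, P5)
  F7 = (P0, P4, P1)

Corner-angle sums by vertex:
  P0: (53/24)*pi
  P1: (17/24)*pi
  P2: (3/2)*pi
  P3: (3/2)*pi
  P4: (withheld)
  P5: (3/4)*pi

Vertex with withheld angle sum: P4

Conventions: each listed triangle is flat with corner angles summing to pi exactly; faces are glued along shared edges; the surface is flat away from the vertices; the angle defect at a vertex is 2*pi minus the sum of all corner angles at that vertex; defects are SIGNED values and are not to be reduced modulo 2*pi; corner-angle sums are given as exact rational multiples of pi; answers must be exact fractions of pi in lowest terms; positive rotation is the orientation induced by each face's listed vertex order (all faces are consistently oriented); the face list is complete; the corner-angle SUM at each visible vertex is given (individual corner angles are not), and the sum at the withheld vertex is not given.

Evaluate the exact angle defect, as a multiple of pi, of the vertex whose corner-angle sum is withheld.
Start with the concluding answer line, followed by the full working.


Answer: defect(P4) = (2/3)*pi

V = 6, E = 12, F = 8; chi = V - E + F = 2
Gauss-Bonnet: total defect = 2*pi*chi = 4*pi; visible defects sum to (10/3)*pi


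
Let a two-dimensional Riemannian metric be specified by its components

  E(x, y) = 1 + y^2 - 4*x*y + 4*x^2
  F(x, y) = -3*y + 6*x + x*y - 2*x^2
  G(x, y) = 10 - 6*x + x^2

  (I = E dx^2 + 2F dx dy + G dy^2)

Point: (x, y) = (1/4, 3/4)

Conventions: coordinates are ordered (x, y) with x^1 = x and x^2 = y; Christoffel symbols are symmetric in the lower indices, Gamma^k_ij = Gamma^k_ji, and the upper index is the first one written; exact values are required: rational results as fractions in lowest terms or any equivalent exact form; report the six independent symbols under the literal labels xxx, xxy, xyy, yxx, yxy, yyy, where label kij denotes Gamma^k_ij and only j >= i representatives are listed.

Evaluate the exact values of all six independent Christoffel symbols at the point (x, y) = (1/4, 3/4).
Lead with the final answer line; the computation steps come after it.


Answer: Gamma_xxx = -4/69, Gamma_xxy = 2/69, Gamma_xyy = 0, Gamma_yxx = 44/69, Gamma_yxy = -22/69, Gamma_yyy = 0

E = 17/16, F = -11/16, G = 137/16 at the point
E_x = -1, E_y = 1/2, F_x = 23/4, F_y = -11/4, G_x = -11/2, G_y = 0
EG - F^2 = 69/8;  g^inv = (8/69) * [[137/16, 11/16], [11/16, 17/16]]
first-kind symbols [ij,l] = (1/2)(d_i g_jl + d_j g_il - d_l g_ij): [xx,x] = E_x/2 = -1/2, [xx,y] = F_x - E_y/2 = 11/2, [xy,x] = E_y/2 = 1/4, [xy,y] = G_x/2 = -11/4, [yy,x] = F_y - G_x/2 = 0, [yy,y] = G_y/2 = 0
Gamma^x_ij = (G*[ij,x] - F*[ij,y])/(EG - F^2), Gamma^y_ij = (E*[ij,y] - F*[ij,x])/(EG - F^2)


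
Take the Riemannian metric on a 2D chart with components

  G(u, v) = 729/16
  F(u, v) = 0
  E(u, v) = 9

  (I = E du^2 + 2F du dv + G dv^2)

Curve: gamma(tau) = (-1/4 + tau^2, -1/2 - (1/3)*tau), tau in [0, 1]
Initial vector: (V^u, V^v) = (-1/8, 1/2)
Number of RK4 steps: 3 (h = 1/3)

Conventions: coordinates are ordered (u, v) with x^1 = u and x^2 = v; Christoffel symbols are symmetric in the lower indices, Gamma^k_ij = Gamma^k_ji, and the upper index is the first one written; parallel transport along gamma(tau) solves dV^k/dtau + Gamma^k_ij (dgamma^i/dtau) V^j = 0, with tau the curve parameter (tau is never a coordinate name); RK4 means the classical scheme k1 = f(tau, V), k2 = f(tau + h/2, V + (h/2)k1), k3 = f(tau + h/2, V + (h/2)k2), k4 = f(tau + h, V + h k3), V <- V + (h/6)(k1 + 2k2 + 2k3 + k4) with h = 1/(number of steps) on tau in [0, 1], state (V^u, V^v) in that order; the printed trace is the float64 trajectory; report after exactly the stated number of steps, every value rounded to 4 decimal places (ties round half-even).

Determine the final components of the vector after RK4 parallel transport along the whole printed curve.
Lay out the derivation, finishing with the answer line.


gamma'(tau) = (2*tau, -1/3); f(tau, V)^k = -Gamma^k_ij(gamma(tau)) gamma'^i(tau) V^j; h = 1/3; intermediate values shown to 6 dp
curve data and Christoffel symbols at the stage parameters:
  tau = 0.000000: gamma = (-0.250000, -0.500000), gamma' = (0.000000, -0.333333); Gamma_uuu = 0.000000, Gamma_uuv = 0.000000, Gamma_uvv = 0.000000, Gamma_vuu = 0.000000, Gamma_vuv = 0.000000, Gamma_vvv = 0.000000
  tau = 0.166667: gamma = (-0.222222, -0.555556), gamma' = (0.333333, -0.333333); Gamma_uuu = 0.000000, Gamma_uuv = 0.000000, Gamma_uvv = 0.000000, Gamma_vuu = 0.000000, Gamma_vuv = 0.000000, Gamma_vvv = 0.000000
  tau = 0.333333: gamma = (-0.138889, -0.611111), gamma' = (0.666667, -0.333333); Gamma_uuu = 0.000000, Gamma_uuv = 0.000000, Gamma_uvv = 0.000000, Gamma_vuu = 0.000000, Gamma_vuv = 0.000000, Gamma_vvv = 0.000000
  tau = 0.500000: gamma = (0.000000, -0.666667), gamma' = (1.000000, -0.333333); Gamma_uuu = 0.000000, Gamma_uuv = 0.000000, Gamma_uvv = 0.000000, Gamma_vuu = 0.000000, Gamma_vuv = 0.000000, Gamma_vvv = 0.000000
  tau = 0.666667: gamma = (0.194444, -0.722222), gamma' = (1.333333, -0.333333); Gamma_uuu = 0.000000, Gamma_uuv = 0.000000, Gamma_uvv = 0.000000, Gamma_vuu = 0.000000, Gamma_vuv = 0.000000, Gamma_vvv = 0.000000
  tau = 0.833333: gamma = (0.444444, -0.777778), gamma' = (1.666667, -0.333333); Gamma_uuu = 0.000000, Gamma_uuv = 0.000000, Gamma_uvv = 0.000000, Gamma_vuu = 0.000000, Gamma_vuv = 0.000000, Gamma_vvv = 0.000000
  tau = 1.000000: gamma = (0.750000, -0.833333), gamma' = (2.000000, -0.333333); Gamma_uuu = 0.000000, Gamma_uuv = 0.000000, Gamma_uvv = 0.000000, Gamma_vuu = 0.000000, Gamma_vuv = 0.000000, Gamma_vvv = 0.000000
step 0: V^u = -0.1250, V^v = 0.5000
step 1: k1 = (0.000000, 0.000000), k2 = (0.000000, 0.000000), k3 = (0.000000, 0.000000), k4 = (0.000000, 0.000000); V <- V + (h/6)(k1 + 2k2 + 2k3 + k4): V^u = -0.1250, V^v = 0.5000
step 2: k1 = (0.000000, 0.000000), k2 = (0.000000, 0.000000), k3 = (0.000000, 0.000000), k4 = (0.000000, 0.000000); V <- V + (h/6)(k1 + 2k2 + 2k3 + k4): V^u = -0.1250, V^v = 0.5000
step 3: k1 = (0.000000, 0.000000), k2 = (0.000000, 0.000000), k3 = (0.000000, 0.000000), k4 = (0.000000, 0.000000); V <- V + (h/6)(k1 + 2k2 + 2k3 + k4): V^u = -0.1250, V^v = 0.5000

Answer: V^u = -0.1250, V^v = 0.5000


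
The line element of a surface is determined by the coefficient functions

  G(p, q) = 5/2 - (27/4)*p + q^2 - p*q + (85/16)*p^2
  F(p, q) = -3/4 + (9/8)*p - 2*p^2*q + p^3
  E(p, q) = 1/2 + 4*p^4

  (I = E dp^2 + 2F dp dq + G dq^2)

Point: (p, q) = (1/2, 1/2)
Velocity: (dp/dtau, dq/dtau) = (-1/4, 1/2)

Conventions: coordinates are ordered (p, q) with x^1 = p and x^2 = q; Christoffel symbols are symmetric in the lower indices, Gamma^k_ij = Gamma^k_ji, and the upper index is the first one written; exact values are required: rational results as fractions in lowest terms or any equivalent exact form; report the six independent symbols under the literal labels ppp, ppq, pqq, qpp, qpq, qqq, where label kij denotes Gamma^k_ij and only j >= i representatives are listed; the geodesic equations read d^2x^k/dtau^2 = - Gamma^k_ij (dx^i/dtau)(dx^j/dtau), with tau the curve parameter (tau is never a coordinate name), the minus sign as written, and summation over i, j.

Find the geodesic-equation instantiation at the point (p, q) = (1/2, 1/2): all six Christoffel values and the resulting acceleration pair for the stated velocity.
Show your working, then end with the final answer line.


E = 3/4, F = -5/16, G = 29/64 at the point
E_p = 2, E_q = 0, F_p = 7/8, F_q = -1/2, G_p = -31/16, G_q = 1/2
EG - F^2 = 31/128;  g^inv = (128/31) * [[29/64, 5/16], [5/16, 3/4]]
first-kind symbols [ij,l] = (1/2)(d_i g_jl + d_j g_il - d_l g_ij): [pp,p] = E_p/2 = 1, [pp,q] = F_p - E_q/2 = 7/8, [pq,p] = E_q/2 = 0, [pq,q] = G_p/2 = -31/32, [qq,p] = F_q - G_p/2 = 15/32, [qq,q] = G_q/2 = 1/4
Gamma^p_ij = (G*[ij,p] - F*[ij,q])/(EG - F^2), Gamma^q_ij = (E*[ij,q] - F*[ij,p])/(EG - F^2)
Gamma_ppp = 3, Gamma_ppq = -5/4, Gamma_pqq = 595/496, Gamma_qpp = 4, Gamma_qpq = -3, Gamma_qqq = 171/124
d^2p/dtau^2 = -(Gamma_ppp*(-1/4)^2 + 2*Gamma_ppq*(-1/4)*(1/2) + Gamma_pqq*(1/2)^2) = -1587/1984
d^2q/dtau^2 = -(Gamma_qpp*(-1/4)^2 + 2*Gamma_qpq*(-1/4)*(1/2) + Gamma_qqq*(1/2)^2) = -667/496

Answer: Gamma_ppp = 3, Gamma_ppq = -5/4, Gamma_pqq = 595/496, Gamma_qpp = 4, Gamma_qpq = -3, Gamma_qqq = 171/124; accelerations (d^2p/dtau^2, d^2q/dtau^2) = (-1587/1984, -667/496)


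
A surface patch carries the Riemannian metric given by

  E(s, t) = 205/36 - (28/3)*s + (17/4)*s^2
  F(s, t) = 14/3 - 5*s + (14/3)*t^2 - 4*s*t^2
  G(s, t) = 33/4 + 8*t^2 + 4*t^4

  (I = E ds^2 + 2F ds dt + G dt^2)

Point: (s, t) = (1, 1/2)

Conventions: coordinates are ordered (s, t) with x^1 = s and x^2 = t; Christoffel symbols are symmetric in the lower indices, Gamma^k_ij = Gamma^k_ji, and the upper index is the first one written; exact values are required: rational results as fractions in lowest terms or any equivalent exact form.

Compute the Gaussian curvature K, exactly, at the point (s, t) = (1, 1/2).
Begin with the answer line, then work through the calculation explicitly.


Answer: K = -2133/26450

E = 11/18, F = -1/6, G = 21/2, EG - F^2 = 115/18 at the point
E_s = -5/6, E_t = 0, F_s = -6, F_t = 2/3, G_s = 0, G_t = 10
E_tt = 0, F_st = -4, G_ss = 0
Evaluate Brioschi's two determinant matrices M1, M2 and divide by (EG - F^2)^2.
M1 = [[-E_tt/2 + F_st - G_ss/2, E_s/2, F_s - E_t/2], [F_t - G_s/2, E, F], [G_t/2, F, G]] = [[-4, -5/12, -6], [2/3, 11/18, -1/6], [5, -1/6, 21/2]]; det M1 = -79/24
M2 = [[0, E_t/2, G_s/2], [E_t/2, E, F], [G_s/2, F, G]] = [[0, 0, 0], [0, 11/18, -1/6], [0, -1/6, 21/2]]; det M2 = 0
det M1 - det M2 = -79/24; K = -79/24 / (115/18)^2 = -2133/26450


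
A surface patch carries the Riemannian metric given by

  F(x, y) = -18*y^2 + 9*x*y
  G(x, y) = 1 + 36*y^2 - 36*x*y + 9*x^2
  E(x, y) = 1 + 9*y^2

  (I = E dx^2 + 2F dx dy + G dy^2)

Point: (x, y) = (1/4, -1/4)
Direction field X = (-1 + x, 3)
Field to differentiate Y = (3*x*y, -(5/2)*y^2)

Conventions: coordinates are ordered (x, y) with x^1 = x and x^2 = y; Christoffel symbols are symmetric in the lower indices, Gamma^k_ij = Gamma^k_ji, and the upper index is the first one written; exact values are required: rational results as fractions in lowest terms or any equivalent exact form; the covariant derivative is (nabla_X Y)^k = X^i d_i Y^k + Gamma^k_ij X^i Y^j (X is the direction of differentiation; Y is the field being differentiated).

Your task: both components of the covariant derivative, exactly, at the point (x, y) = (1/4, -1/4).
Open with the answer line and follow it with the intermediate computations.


Answer: (nabla_X Y)^x = 8973/3392, (nabla_X Y)^y = 14421/3392

E = 25/16, F = -27/16, G = 97/16 at the point
E_x = 0, E_y = -9/2, F_x = -9/4, F_y = 45/4, G_x = 27/2, G_y = -27
EG - F^2 = 53/8;  g^inv = (8/53) * [[97/16, 27/16], [27/16, 25/16]]
first-kind symbols [ij,l] = (1/2)(d_i g_jl + d_j g_il - d_l g_ij): [xx,x] = E_x/2 = 0, [xx,y] = F_x - E_y/2 = 0, [xy,x] = E_y/2 = -9/4, [xy,y] = G_x/2 = 27/4, [yy,x] = F_y - G_x/2 = 9/2, [yy,y] = G_y/2 = -27/2
Gamma^x_ij = (G*[ij,x] - F*[ij,y])/(EG - F^2), Gamma^y_ij = (E*[ij,y] - F*[ij,x])/(EG - F^2)
Gamma_xxx = 0, Gamma_xxy = -18/53, Gamma_xyy = 36/53, Gamma_yxx = 0, Gamma_yxy = 54/53, Gamma_yyy = -108/53
X = (-3/4, 3), Y = (-3/16, -5/32) at the point


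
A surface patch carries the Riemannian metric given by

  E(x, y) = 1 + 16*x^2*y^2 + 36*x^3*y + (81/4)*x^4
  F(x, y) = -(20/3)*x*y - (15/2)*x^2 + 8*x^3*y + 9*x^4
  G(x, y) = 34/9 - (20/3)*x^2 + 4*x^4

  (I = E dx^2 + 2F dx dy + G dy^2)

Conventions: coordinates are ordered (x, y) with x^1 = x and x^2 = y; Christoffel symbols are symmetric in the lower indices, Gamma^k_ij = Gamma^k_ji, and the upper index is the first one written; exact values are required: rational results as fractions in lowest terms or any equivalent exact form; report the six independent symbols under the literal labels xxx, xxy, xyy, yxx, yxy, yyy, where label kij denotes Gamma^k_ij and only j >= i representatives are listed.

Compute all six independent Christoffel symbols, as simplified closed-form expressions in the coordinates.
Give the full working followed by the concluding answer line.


E = 1 + 16*x^2*y^2 + 36*x^3*y + (81/4)*x^4; F = -(20/3)*x*y - (15/2)*x^2 + 8*x^3*y + 9*x^4; G = 34/9 - (20/3)*x^2 + 4*x^4
Gamma^k_ij = (1/2) g^{kl} (d_i g_jl + d_j g_il - d_l g_ij), with g^inv = (1/(EG-F^2)) [[G, -F], [-F, E]]
first partials: E_x = 32*x*y^2 + 108*x^2*y + 81*x^3, E_y = 32*x^2*y + 36*x^3, F_x = -(20/3)*y - 15*x + 24*x^2*y + 36*x^3, F_y = -(20/3)*x + 8*x^3, G_x = -(40/3)*x + 16*x^3, G_y = 0
D = EG - F^2 = 34/9 - (20/3)*x^2 + 16*x^2*y^2 + 36*x^3*y + (97/4)*x^4
expanded: Gamma^x_xx = (G E_x - 2F F_x + F E_y)/(2D), Gamma^x_xy = (G E_y - F G_x)/(2D), Gamma^x_yy = (2G F_y - G G_x - F G_y)/(2D), Gamma^y_xx = (2E F_x - E E_y - F E_x)/(2D), Gamma^y_xy = (E G_x - F E_y)/(2D), Gamma^y_yy = (E G_y - 2F F_y + F G_x)/(2D); substitute and cancel common factors

Answer: Gamma_xxx = (1458*x^3 + 1944*x^2*y + 576*x*y^2)/(873*x^4 + 1296*x^3*y + 576*x^2*y^2 - 240*x^2 + 136), Gamma_xxy = (648*x^3 + 576*x^2*y)/(873*x^4 + 1296*x^3*y + 576*x^2*y^2 - 240*x^2 + 136), Gamma_xyy = 0, Gamma_yxx = (648*x^3 + 288*x^2*y - 540*x - 240*y)/(873*x^4 + 1296*x^3*y + 576*x^2*y^2 - 240*x^2 + 136), Gamma_yxy = (288*x^3 - 240*x)/(873*x^4 + 1296*x^3*y + 576*x^2*y^2 - 240*x^2 + 136), Gamma_yyy = 0
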